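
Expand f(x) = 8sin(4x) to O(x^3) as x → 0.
32*x + O(x**3)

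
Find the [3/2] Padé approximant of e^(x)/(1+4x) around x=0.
(3299*x**3/76260 + 6429*x**2/25420 + 957*x/1271 + 1)/(-25121*x**2/25420 + 4770*x/1271 + 1)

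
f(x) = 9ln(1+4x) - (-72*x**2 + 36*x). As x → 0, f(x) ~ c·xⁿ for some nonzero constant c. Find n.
3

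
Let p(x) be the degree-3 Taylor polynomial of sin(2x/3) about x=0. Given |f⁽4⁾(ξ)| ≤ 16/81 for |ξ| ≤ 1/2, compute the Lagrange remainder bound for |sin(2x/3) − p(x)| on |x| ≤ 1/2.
1/1944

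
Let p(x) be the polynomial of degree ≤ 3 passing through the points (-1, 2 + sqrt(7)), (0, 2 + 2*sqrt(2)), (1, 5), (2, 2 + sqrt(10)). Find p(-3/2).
-35*sqrt(2)/8 - 5*sqrt(10)/16 + 35*sqrt(7)/16 + 95/16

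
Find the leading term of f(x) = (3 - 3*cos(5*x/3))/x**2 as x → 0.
25/6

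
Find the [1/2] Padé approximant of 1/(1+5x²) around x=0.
1/(5*x**2 + 1)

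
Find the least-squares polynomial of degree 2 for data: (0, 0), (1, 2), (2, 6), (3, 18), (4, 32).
6/35 + (-8/7)x + (16/7)x²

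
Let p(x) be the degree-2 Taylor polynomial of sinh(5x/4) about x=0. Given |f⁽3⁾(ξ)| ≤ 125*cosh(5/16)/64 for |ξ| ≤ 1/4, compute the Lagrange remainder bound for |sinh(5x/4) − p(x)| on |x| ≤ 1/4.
125*cosh(5/16)/24576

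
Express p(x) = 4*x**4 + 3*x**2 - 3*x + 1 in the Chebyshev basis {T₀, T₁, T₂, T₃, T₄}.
(4)T₀ + (-3)T₁ + (7/2)T₂ + (1/2)T₄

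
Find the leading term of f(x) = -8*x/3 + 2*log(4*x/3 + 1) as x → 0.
-16*x**2/9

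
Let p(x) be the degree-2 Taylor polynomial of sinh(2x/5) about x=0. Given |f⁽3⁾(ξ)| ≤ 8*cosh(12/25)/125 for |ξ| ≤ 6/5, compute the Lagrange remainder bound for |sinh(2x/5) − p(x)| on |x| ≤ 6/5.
288*cosh(12/25)/15625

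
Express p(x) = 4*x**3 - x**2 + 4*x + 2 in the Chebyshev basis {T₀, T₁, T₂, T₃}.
(3/2)T₀ + (7)T₁ + (-1/2)T₂ + T₃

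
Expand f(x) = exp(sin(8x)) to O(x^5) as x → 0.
1 + 8*x + 32*x**2 - 512*x**4 + O(x**5)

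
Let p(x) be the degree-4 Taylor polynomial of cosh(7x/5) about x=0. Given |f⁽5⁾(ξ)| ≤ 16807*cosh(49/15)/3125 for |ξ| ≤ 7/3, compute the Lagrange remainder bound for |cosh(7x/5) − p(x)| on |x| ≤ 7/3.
282475249*cosh(49/15)/91125000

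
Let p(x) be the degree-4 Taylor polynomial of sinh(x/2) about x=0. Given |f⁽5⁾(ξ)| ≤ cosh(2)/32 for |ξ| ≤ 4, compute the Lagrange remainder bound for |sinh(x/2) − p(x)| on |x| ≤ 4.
4*cosh(2)/15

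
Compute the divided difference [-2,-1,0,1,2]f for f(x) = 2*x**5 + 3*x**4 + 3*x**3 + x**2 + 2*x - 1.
3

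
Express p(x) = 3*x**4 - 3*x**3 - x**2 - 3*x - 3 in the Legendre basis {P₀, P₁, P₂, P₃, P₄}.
(-41/15)P₀ + (-24/5)P₁ + (22/21)P₂ + (-6/5)P₃ + (24/35)P₄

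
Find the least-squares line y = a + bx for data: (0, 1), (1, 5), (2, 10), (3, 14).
a = 9/10, b = 22/5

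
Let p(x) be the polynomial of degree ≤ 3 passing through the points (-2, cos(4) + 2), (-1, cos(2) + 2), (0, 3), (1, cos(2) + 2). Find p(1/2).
cos(4)/16 + 47/16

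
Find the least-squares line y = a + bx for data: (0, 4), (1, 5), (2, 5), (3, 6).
a = 41/10, b = 3/5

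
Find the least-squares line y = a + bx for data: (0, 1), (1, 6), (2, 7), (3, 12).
a = 7/5, b = 17/5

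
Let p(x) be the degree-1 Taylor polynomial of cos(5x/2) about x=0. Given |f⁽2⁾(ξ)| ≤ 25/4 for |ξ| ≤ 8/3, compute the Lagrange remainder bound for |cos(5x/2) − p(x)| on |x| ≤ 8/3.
200/9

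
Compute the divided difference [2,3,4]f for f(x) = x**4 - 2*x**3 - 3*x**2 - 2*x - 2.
34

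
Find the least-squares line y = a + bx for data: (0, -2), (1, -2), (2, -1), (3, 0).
a = -23/10, b = 7/10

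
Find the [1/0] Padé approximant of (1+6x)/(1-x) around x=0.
7*x + 1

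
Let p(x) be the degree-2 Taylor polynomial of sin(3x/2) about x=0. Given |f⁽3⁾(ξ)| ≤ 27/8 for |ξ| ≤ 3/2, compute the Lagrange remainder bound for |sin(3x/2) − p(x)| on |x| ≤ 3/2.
243/128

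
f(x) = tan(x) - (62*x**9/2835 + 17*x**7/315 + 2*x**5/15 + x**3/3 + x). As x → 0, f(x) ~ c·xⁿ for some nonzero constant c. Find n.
11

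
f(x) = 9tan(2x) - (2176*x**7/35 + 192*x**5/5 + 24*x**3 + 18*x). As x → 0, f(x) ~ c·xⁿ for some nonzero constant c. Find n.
9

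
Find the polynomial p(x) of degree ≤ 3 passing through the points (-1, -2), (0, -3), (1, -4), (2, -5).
-x - 3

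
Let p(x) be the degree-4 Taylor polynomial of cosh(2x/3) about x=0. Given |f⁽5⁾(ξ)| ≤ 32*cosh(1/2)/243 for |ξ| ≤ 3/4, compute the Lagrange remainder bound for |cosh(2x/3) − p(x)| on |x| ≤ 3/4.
cosh(1/2)/3840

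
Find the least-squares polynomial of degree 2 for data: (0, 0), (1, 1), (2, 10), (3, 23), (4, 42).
-2/7 + (-29/35)x + (20/7)x²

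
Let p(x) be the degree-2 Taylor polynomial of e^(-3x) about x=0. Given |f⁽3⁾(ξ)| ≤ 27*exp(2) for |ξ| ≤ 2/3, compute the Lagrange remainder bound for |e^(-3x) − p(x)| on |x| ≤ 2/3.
4*exp(2)/3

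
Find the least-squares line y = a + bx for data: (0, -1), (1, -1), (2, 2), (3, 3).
a = -3/2, b = 3/2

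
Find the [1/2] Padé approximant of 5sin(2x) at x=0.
10*x/(2*x**2/3 + 1)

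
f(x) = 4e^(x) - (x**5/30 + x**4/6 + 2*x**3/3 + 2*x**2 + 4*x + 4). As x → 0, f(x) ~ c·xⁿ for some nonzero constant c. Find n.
6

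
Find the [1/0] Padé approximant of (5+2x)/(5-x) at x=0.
3*x/5 + 1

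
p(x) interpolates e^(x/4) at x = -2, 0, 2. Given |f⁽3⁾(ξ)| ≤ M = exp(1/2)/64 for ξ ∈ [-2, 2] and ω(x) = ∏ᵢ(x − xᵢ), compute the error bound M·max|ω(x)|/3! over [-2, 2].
sqrt(3)*exp(1/2)/216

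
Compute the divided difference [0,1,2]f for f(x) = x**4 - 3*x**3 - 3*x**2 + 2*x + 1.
-5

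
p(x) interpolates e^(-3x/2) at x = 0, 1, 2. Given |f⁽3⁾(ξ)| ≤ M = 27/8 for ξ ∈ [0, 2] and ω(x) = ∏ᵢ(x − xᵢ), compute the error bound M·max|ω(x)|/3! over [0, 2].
sqrt(3)/8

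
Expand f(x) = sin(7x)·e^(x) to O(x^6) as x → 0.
7*x + 7*x**2 - 161*x**3/3 - 56*x**4 + 3353*x**5/30 + O(x**6)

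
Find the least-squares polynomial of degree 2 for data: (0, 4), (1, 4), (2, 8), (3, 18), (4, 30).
136/35 + (-69/35)x + (15/7)x²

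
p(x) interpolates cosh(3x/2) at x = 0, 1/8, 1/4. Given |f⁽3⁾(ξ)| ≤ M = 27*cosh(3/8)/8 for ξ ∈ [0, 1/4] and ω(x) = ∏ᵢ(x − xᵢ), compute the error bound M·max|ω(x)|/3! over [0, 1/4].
sqrt(3)*cosh(3/8)/4096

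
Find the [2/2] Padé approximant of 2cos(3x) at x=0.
(2 - 15*x**2/2)/(3*x**2/4 + 1)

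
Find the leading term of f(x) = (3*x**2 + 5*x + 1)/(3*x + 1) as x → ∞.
x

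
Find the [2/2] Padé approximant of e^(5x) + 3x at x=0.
(505*x**2/12 + 13*x + 1)/(-125*x**2/12 + 5*x + 1)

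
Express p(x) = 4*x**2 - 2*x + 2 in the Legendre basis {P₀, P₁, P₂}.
(10/3)P₀ + (-2)P₁ + (8/3)P₂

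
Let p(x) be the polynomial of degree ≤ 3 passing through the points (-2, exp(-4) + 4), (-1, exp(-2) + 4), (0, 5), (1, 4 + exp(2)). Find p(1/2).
(-5*exp(2) + 1 + (5*exp(2) + 79)*exp(4))*exp(-4)/16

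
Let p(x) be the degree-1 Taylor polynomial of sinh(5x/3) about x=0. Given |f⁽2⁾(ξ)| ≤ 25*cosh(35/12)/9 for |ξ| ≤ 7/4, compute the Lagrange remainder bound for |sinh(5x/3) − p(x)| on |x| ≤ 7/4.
1225*cosh(35/12)/288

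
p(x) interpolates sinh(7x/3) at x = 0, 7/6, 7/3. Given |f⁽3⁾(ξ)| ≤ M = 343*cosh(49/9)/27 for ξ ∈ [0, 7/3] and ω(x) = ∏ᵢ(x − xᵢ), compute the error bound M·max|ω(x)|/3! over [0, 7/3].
117649*sqrt(3)*cosh(49/9)/157464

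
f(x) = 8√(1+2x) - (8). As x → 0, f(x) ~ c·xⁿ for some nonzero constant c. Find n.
1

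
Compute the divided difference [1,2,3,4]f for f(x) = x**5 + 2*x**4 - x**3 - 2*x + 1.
84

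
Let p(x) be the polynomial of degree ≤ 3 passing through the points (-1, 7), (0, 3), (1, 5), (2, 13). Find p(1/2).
13/4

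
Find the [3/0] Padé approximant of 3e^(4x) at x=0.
32*x**3 + 24*x**2 + 12*x + 3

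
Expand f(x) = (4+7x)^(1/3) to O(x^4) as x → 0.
2**(2/3) + 7*2**(2/3)*x/12 - 49*2**(2/3)*x**2/144 + 1715*2**(2/3)*x**3/5184 + O(x**4)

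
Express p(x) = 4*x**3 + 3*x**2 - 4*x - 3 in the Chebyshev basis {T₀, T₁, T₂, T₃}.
(-3/2)T₀ - T₁ + (3/2)T₂ + T₃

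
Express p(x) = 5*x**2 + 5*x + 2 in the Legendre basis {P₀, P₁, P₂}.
(11/3)P₀ + (5)P₁ + (10/3)P₂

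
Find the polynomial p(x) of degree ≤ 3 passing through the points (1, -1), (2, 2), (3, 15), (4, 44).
x**3 - x**2 - x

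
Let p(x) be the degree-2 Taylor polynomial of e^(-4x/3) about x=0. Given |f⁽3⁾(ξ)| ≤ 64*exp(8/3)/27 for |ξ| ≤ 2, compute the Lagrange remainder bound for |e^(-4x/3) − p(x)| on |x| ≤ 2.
256*exp(8/3)/81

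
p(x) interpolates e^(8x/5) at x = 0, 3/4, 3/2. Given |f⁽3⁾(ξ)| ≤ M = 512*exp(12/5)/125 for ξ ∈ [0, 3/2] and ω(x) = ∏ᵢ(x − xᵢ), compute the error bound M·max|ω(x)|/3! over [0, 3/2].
8*sqrt(3)*exp(12/5)/125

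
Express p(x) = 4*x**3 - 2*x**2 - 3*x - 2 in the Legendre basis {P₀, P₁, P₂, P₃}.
(-8/3)P₀ + (-3/5)P₁ + (-4/3)P₂ + (8/5)P₃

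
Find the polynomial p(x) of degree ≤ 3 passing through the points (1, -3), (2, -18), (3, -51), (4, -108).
-x**3 - 3*x**2 + x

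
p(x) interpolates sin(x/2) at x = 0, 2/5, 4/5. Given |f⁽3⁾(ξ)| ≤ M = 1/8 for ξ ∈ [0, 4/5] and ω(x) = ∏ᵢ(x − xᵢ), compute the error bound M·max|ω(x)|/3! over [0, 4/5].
sqrt(3)/3375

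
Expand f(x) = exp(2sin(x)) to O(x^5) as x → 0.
1 + 2*x + 2*x**2 + x**3 + O(x**5)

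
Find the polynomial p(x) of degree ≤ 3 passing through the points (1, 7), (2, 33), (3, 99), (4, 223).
3*x**3 + 2*x**2 - x + 3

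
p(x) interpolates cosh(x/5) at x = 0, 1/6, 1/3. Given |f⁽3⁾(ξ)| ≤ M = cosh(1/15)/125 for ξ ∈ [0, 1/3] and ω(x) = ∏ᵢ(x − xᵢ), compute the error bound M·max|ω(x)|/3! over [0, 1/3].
sqrt(3)*cosh(1/15)/729000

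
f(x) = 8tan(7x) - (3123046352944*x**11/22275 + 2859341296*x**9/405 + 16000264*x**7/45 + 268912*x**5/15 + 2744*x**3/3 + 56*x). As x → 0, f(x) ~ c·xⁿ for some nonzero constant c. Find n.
13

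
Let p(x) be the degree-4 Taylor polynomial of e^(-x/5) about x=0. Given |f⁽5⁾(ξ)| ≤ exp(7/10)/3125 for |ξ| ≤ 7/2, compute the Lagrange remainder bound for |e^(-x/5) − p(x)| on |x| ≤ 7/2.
16807*exp(7/10)/12000000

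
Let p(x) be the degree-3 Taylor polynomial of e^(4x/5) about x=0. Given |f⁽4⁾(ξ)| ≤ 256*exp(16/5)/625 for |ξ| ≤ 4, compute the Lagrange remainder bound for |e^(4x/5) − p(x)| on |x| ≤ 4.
8192*exp(16/5)/1875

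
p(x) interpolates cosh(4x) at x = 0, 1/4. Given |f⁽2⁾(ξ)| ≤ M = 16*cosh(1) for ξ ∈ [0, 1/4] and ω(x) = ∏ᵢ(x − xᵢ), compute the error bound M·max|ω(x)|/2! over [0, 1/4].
cosh(1)/8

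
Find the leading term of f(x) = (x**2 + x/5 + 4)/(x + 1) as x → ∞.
x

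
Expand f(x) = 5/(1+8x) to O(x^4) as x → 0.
5 - 40*x + 320*x**2 - 2560*x**3 + O(x**4)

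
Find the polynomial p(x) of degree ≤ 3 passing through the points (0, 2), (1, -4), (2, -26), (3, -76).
-2*x**3 - 2*x**2 - 2*x + 2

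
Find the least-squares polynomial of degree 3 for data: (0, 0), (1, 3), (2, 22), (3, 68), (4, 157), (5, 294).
19/126 + (-1453/756)x + (635/252)x² + (52/27)x³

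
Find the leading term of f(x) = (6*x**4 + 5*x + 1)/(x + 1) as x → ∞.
6*x**3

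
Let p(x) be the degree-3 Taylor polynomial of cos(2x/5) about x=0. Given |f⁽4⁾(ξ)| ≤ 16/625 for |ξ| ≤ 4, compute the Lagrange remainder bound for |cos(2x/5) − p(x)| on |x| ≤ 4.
512/1875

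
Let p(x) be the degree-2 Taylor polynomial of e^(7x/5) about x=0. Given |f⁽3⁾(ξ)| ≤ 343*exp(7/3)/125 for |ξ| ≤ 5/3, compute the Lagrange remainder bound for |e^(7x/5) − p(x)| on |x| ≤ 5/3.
343*exp(7/3)/162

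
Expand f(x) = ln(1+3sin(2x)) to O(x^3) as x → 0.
6*x - 18*x**2 + O(x**3)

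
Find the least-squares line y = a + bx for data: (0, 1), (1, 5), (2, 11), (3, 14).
a = 1, b = 9/2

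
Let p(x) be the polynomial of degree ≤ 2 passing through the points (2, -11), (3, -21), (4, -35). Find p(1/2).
-7/2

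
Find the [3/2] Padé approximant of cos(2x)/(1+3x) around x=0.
(44*x**3/7 - 44*x**2/21 - 3*x + 1)/(1 - 191*x**2/21)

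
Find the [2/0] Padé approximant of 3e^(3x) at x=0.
27*x**2/2 + 9*x + 3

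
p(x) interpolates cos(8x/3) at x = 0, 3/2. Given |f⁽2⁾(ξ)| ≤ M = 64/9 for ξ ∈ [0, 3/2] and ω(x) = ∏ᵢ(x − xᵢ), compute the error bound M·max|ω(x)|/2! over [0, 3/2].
2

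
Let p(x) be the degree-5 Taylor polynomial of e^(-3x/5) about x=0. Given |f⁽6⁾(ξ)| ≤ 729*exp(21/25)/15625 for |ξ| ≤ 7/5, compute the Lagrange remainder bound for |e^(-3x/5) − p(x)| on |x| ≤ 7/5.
9529569*exp(21/25)/19531250000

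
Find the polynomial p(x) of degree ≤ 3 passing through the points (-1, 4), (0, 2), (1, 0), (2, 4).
x**3 - 3*x + 2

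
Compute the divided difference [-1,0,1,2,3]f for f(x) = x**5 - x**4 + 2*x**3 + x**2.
4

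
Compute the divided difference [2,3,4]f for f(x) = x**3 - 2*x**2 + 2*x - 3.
7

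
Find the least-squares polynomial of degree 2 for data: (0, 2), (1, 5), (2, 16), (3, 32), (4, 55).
64/35 + (31/70)x + (45/14)x²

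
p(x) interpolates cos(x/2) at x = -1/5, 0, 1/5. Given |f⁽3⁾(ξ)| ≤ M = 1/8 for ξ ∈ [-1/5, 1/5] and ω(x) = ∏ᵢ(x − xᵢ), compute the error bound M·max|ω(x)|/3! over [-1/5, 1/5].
sqrt(3)/27000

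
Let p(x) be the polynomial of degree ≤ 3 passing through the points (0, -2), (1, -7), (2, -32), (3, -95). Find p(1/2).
-25/8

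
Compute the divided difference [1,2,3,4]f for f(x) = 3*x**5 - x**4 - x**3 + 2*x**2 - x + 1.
184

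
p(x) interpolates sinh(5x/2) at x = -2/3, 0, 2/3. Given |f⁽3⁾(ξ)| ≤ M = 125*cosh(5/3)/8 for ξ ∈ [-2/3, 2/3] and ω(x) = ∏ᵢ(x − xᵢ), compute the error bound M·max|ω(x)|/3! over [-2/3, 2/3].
125*sqrt(3)*cosh(5/3)/729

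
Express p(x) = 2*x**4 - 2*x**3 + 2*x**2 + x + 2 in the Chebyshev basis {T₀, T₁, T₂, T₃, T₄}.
(15/4)T₀ + (-1/2)T₁ + (2)T₂ + (-1/2)T₃ + (1/4)T₄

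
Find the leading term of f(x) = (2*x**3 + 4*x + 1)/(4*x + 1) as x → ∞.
x**2/2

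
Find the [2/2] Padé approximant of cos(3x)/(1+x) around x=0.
(-99*x**2/28 - 3*x/14 + 1)/(3*x**2/4 + 11*x/14 + 1)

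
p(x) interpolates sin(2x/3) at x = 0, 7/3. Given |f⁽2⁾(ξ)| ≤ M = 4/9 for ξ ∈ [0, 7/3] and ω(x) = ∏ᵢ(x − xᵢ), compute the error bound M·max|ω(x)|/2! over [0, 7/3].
49/162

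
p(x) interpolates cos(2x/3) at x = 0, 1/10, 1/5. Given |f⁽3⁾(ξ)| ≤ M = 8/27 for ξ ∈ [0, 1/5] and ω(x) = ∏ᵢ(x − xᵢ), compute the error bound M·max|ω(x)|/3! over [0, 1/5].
sqrt(3)/91125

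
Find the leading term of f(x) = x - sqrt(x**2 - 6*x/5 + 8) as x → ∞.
3/5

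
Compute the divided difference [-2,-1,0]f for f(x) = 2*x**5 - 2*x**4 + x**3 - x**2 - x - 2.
-48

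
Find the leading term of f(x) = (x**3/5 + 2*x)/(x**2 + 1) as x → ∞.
x/5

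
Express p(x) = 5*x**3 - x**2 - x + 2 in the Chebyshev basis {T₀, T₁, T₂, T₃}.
(3/2)T₀ + (11/4)T₁ + (-1/2)T₂ + (5/4)T₃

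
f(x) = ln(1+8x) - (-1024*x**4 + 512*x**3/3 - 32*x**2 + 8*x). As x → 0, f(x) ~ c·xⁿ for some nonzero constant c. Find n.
5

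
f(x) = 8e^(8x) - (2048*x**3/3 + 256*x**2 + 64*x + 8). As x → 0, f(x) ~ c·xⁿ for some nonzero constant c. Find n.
4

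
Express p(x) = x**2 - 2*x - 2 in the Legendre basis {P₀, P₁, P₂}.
(-5/3)P₀ + (-2)P₁ + (2/3)P₂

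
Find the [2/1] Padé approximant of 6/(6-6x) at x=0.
1/(1 - x)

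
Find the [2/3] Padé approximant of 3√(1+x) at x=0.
(21*x**2/16 + 21*x/5 + 3)/(-x**3/160 + 9*x**2/80 + 9*x/10 + 1)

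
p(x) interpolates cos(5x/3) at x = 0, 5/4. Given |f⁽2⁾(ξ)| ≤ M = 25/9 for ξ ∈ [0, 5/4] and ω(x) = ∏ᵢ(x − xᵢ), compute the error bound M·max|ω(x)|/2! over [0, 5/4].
625/1152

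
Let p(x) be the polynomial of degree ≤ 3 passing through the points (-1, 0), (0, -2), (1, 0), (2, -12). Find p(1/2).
-3/8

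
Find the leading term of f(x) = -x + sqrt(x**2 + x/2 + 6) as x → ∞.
1/4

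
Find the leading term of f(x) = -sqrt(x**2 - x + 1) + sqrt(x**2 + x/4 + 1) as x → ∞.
5/8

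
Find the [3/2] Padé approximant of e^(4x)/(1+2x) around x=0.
(64*x**3/15 + 24*x**2/5 + 18*x/5 + 1)/(-12*x**2/5 + 8*x/5 + 1)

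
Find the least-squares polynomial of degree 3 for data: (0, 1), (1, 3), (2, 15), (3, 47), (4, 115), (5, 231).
8/9 + (1009/378)x + (-148/63)x² + (119/54)x³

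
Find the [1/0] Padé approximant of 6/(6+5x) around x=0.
1 - 5*x/6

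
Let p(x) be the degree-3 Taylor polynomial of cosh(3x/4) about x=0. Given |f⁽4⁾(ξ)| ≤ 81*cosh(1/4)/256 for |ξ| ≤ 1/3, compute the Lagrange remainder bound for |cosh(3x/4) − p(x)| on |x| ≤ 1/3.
cosh(1/4)/6144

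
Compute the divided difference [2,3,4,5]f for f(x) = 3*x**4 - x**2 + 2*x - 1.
42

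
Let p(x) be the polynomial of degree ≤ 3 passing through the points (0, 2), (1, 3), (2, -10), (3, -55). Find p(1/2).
25/8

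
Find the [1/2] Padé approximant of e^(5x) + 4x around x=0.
(3149*x/411 + 1)/(-125*x**2/274 - 550*x/411 + 1)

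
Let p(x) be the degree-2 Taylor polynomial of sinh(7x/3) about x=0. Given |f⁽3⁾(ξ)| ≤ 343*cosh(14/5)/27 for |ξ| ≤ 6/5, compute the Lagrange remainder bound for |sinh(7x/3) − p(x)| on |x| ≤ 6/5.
1372*cosh(14/5)/375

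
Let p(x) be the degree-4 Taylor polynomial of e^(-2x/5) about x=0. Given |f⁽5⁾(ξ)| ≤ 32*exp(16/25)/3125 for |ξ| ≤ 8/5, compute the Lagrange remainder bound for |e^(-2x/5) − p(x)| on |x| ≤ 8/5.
131072*exp(16/25)/146484375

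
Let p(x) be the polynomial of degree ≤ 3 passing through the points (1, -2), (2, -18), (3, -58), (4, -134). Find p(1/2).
3/4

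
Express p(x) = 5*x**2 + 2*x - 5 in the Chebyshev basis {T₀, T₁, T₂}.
(-5/2)T₀ + (2)T₁ + (5/2)T₂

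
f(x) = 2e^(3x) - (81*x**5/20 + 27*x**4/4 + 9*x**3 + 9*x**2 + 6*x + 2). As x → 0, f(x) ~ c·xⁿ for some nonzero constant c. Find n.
6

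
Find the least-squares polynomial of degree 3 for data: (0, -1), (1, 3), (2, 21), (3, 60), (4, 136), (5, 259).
-7/6 + (715/252)x + (-1/42)x² + (71/36)x³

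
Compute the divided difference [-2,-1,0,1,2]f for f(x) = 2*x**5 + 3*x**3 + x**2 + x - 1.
0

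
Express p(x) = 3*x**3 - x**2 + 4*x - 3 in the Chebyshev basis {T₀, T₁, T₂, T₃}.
(-7/2)T₀ + (25/4)T₁ + (-1/2)T₂ + (3/4)T₃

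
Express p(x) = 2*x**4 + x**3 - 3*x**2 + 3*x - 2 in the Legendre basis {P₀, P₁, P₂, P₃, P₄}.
(-13/5)P₀ + (18/5)P₁ + (-6/7)P₂ + (2/5)P₃ + (16/35)P₄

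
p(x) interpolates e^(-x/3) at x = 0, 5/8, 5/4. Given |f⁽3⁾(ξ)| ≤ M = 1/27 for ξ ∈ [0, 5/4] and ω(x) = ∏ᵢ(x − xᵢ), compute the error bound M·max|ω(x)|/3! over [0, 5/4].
125*sqrt(3)/373248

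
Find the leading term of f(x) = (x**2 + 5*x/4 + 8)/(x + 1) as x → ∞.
x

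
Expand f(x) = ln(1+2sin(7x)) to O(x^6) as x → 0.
14*x - 98*x**2 + 2401*x**3/3 - 24010*x**4/3 + 1025227*x**5/12 + O(x**6)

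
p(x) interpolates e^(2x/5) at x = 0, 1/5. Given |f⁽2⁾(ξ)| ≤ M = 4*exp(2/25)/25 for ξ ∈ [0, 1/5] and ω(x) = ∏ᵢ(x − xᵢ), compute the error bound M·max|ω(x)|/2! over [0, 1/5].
exp(2/25)/1250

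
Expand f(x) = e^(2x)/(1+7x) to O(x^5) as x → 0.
1 - 5*x + 37*x**2 - 773*x**3/3 + 5413*x**4/3 + O(x**5)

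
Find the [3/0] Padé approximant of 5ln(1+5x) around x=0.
25*x*(50*x**2 - 15*x + 6)/6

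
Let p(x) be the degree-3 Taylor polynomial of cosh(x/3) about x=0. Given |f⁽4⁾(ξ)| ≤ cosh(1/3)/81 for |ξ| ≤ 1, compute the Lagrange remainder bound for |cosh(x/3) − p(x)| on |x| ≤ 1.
cosh(1/3)/1944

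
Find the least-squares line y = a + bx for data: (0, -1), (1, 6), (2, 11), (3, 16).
a = -2/5, b = 28/5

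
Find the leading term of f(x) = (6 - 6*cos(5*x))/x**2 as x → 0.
75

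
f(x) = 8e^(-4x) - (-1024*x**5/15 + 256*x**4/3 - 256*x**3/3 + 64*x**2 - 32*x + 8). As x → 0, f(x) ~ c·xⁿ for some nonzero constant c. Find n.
6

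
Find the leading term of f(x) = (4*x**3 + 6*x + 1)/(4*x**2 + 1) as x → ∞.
x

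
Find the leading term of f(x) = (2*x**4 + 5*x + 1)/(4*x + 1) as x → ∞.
x**3/2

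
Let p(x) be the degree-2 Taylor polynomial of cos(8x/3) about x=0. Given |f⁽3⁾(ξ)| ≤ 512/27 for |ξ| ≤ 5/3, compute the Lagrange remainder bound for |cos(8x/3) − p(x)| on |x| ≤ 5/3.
32000/2187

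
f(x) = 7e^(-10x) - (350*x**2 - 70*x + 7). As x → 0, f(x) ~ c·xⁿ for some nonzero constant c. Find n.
3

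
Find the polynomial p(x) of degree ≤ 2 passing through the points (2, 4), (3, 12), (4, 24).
2*x**2 - 2*x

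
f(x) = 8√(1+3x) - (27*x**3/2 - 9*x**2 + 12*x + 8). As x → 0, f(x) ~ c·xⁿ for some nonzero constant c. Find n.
4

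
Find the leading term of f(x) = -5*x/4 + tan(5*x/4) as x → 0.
125*x**3/192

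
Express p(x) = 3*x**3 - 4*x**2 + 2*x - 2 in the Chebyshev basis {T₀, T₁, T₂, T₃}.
(-4)T₀ + (17/4)T₁ + (-2)T₂ + (3/4)T₃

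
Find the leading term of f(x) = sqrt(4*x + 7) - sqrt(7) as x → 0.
2*sqrt(7)*x/7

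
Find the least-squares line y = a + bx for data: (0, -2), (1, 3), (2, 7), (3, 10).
a = -3/2, b = 4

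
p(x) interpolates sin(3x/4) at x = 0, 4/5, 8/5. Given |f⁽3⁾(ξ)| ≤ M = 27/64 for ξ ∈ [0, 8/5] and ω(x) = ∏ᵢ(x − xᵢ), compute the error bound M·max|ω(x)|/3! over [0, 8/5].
sqrt(3)/125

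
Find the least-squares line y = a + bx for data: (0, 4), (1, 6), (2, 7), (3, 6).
a = 47/10, b = 7/10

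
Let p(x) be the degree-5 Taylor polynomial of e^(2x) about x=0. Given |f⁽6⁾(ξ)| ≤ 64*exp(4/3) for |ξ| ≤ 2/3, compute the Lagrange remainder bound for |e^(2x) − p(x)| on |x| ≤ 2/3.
256*exp(4/3)/32805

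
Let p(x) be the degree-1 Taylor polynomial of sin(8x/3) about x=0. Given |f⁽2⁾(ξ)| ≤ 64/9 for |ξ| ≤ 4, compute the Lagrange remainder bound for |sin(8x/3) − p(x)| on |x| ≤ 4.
512/9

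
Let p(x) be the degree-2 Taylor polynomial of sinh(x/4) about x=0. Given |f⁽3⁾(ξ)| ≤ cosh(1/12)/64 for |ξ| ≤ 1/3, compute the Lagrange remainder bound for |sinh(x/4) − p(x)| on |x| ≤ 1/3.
cosh(1/12)/10368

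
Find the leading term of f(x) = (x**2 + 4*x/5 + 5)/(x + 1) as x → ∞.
x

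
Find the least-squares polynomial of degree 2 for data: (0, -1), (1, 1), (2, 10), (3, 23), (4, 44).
-1 + (-4/5)x + (3)x²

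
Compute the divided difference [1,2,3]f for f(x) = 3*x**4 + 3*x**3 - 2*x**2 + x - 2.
91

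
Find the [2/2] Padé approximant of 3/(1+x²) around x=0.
3/(x**2 + 1)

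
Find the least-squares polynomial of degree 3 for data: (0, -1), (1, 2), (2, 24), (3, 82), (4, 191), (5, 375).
-76/63 + (349/378)x + (-7/36)x² + (325/108)x³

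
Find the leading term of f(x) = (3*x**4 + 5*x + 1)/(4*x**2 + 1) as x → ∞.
3*x**2/4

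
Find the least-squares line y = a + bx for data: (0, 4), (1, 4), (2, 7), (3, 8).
a = 7/2, b = 3/2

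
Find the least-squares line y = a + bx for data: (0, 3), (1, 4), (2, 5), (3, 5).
a = 16/5, b = 7/10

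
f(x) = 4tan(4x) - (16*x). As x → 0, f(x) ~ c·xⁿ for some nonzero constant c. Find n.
3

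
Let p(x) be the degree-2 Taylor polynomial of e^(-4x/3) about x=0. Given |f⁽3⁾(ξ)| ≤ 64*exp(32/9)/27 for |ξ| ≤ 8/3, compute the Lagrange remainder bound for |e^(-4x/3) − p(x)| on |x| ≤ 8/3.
16384*exp(32/9)/2187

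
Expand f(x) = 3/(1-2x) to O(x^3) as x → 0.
3 + 6*x + 12*x**2 + O(x**3)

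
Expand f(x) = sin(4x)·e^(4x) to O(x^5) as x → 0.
4*x + 16*x**2 + 64*x**3/3 + O(x**5)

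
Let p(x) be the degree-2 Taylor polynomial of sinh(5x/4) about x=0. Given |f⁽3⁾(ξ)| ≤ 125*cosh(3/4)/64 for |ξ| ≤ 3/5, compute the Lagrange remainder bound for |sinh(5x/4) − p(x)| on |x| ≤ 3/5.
9*cosh(3/4)/128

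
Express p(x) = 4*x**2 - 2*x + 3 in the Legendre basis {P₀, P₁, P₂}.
(13/3)P₀ + (-2)P₁ + (8/3)P₂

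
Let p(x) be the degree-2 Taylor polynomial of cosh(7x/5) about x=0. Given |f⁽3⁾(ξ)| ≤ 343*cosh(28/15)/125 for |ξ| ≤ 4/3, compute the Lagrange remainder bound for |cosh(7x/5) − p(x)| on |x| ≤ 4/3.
10976*cosh(28/15)/10125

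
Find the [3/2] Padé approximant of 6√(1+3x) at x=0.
(81*x**3/16 + 243*x**2/8 + 27*x + 6)/(27*x**2/16 + 3*x + 1)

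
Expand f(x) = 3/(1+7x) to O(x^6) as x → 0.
3 - 21*x + 147*x**2 - 1029*x**3 + 7203*x**4 - 50421*x**5 + O(x**6)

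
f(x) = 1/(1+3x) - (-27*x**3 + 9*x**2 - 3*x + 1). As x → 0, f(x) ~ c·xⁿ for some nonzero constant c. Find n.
4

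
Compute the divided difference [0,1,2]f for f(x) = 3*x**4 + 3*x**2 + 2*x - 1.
24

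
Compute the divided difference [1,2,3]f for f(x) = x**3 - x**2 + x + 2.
5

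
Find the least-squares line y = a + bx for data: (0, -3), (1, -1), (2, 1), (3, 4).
a = -16/5, b = 23/10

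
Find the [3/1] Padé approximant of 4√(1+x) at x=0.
(-x**3/16 + 3*x**2/4 + 9*x/2 + 4)/(5*x/8 + 1)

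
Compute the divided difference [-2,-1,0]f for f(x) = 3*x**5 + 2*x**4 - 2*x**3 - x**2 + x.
-26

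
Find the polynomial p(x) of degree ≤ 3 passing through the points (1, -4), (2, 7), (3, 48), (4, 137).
3*x**3 - 3*x**2 - x - 3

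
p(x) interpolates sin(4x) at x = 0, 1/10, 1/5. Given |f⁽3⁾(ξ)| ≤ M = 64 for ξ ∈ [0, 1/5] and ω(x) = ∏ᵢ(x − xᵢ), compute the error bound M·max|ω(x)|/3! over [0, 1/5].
8*sqrt(3)/3375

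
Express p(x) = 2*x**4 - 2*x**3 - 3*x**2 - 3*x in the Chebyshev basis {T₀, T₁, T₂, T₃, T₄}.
(-3/4)T₀ + (-9/2)T₁ + (-1/2)T₂ + (-1/2)T₃ + (1/4)T₄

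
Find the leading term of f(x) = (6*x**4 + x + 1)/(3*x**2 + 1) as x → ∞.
2*x**2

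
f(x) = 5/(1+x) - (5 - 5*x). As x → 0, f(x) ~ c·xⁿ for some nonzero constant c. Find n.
2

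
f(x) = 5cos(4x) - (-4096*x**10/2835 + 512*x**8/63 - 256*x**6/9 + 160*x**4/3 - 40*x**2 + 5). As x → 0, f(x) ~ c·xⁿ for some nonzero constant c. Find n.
12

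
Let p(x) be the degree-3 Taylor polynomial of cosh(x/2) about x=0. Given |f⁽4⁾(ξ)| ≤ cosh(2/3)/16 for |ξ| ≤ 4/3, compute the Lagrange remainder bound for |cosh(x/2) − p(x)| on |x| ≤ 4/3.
2*cosh(2/3)/243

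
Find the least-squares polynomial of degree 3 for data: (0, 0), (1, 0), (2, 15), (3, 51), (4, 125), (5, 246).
-23/126 + (-1087/756)x + (23/63)x² + (211/108)x³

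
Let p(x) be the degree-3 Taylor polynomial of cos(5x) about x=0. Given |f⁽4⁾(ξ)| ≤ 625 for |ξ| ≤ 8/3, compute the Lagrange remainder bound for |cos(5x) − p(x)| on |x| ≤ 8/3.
320000/243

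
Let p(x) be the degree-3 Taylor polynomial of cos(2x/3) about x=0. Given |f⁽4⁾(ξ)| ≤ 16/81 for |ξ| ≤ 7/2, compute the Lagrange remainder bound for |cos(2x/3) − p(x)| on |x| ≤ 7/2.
2401/1944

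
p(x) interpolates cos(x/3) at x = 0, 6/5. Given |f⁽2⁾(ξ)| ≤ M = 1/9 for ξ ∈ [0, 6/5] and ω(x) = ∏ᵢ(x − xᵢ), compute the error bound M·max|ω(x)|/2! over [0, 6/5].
1/50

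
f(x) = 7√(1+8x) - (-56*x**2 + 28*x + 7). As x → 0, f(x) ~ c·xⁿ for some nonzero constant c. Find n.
3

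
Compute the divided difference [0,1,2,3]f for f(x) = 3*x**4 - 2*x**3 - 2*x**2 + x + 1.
16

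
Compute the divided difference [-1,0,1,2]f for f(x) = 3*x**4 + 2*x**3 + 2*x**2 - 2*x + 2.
8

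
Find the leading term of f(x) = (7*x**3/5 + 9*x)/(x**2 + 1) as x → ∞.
7*x/5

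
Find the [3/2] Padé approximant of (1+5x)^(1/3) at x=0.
(175*x**3/81 + 35*x**2/3 + 7*x + 1)/(50*x**2/9 + 16*x/3 + 1)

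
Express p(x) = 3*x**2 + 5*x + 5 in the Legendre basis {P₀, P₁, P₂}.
(6)P₀ + (5)P₁ + (2)P₂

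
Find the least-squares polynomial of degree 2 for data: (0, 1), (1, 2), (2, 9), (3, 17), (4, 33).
36/35 + (-67/70)x + (31/14)x²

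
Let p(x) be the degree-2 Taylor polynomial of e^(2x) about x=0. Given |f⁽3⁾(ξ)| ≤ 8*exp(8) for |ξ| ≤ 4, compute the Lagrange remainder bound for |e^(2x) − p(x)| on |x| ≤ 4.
256*exp(8)/3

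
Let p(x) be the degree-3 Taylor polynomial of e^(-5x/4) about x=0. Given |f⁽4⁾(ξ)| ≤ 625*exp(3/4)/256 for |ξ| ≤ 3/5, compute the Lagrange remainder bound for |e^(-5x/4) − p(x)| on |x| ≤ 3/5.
27*exp(3/4)/2048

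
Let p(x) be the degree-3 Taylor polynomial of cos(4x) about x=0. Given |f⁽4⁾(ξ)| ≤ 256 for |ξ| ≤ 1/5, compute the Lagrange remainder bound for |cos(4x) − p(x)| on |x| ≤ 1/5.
32/1875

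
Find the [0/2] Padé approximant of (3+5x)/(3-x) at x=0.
1/(10*x**2/3 - 2*x + 1)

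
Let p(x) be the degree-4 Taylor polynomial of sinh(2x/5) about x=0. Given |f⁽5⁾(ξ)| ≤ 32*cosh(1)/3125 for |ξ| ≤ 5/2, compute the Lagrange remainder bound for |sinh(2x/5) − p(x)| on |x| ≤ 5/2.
cosh(1)/120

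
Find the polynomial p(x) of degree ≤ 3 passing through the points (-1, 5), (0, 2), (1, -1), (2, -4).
2 - 3*x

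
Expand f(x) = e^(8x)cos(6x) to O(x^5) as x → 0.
1 + 8*x + 14*x**2 - 176*x**3/3 - 1054*x**4/3 + O(x**5)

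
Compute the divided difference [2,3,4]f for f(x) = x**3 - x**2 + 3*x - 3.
8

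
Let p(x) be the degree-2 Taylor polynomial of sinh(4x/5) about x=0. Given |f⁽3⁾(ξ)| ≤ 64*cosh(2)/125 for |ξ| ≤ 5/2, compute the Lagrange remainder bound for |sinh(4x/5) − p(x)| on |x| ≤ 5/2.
4*cosh(2)/3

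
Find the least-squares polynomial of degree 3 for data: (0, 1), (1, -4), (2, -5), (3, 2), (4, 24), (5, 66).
17/18 + (-3401/756)x + (-74/63)x² + (101/108)x³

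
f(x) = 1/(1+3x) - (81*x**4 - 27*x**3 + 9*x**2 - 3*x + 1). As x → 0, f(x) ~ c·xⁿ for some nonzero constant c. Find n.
5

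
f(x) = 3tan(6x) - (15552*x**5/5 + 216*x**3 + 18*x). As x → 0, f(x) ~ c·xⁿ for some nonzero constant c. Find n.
7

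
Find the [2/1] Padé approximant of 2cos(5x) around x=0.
2 - 25*x**2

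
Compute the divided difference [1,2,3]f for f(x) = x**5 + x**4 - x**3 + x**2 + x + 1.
110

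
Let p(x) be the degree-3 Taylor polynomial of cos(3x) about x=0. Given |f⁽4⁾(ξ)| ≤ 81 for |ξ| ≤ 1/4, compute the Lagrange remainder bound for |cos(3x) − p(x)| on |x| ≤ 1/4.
27/2048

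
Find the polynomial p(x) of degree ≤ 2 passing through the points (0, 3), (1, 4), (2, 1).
-2*x**2 + 3*x + 3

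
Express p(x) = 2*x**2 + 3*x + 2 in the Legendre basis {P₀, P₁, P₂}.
(8/3)P₀ + (3)P₁ + (4/3)P₂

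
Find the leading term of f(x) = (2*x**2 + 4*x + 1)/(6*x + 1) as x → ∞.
x/3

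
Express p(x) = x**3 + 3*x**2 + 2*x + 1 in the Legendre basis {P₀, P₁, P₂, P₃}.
(2)P₀ + (13/5)P₁ + (2)P₂ + (2/5)P₃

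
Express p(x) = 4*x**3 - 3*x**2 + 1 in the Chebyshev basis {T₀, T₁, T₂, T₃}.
(-1/2)T₀ + (3)T₁ + (-3/2)T₂ + T₃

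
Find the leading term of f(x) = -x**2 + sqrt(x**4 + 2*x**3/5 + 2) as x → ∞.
x/5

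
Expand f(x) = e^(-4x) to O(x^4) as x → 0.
1 - 4*x + 8*x**2 - 32*x**3/3 + O(x**4)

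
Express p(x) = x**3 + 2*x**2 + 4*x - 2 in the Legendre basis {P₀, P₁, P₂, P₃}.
(-4/3)P₀ + (23/5)P₁ + (4/3)P₂ + (2/5)P₃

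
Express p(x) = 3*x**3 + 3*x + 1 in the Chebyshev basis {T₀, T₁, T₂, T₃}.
T₀ + (21/4)T₁ + (3/4)T₃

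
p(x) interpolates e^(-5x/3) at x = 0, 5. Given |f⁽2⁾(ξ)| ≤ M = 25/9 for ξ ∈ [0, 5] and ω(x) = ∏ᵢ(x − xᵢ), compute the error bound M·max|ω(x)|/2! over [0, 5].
625/72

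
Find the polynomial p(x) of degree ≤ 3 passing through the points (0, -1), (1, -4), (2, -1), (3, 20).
2*x**3 - 3*x**2 - 2*x - 1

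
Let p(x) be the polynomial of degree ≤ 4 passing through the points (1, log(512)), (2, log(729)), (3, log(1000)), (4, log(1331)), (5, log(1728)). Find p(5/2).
log(450*11**(17/32)*34131178545954932235330961958706748411485899060424632882402594869677778242490680490328064**(1/128)*5**(7/64)/11)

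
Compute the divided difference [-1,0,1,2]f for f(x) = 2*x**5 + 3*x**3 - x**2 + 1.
13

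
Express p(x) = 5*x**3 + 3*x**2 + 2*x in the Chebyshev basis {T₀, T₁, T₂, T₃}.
(3/2)T₀ + (23/4)T₁ + (3/2)T₂ + (5/4)T₃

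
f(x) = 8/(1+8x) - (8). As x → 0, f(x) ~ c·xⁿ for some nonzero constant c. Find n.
1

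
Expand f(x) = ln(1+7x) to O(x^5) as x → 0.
7*x - 49*x**2/2 + 343*x**3/3 - 2401*x**4/4 + O(x**5)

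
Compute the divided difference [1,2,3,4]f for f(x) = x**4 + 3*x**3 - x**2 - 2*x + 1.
13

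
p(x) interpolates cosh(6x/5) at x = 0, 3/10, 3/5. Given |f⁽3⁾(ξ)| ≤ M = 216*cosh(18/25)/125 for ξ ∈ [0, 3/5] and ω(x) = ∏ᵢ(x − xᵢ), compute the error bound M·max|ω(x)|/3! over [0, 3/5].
27*sqrt(3)*cosh(18/25)/15625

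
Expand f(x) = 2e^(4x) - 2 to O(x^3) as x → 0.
8*x + 16*x**2 + O(x**3)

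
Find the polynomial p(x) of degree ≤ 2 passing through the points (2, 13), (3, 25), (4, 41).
2*x**2 + 2*x + 1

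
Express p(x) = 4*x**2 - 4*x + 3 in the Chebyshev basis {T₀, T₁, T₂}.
(5)T₀ + (-4)T₁ + (2)T₂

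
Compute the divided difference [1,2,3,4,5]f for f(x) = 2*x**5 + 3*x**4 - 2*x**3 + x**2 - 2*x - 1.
33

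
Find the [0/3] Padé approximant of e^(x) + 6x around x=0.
1/(-2017*x**3/6 + 97*x**2/2 - 7*x + 1)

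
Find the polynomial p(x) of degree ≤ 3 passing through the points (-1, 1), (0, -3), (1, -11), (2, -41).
-3*x**3 - 2*x**2 - 3*x - 3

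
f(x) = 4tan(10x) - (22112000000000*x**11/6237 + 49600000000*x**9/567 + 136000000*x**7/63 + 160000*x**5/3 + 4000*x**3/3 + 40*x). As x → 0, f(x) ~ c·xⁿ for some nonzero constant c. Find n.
13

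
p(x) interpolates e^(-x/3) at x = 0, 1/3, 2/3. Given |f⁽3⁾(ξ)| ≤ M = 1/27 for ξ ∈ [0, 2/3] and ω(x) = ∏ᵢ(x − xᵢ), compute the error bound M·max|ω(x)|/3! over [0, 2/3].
sqrt(3)/19683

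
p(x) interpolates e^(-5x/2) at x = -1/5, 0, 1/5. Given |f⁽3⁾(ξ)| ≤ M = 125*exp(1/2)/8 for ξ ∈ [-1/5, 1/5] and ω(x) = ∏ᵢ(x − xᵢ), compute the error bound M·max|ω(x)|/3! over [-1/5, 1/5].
sqrt(3)*exp(1/2)/216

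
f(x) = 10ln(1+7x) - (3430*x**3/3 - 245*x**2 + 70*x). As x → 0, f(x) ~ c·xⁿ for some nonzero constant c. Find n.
4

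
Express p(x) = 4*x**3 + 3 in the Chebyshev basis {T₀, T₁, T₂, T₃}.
(3)T₀ + (3)T₁ + T₃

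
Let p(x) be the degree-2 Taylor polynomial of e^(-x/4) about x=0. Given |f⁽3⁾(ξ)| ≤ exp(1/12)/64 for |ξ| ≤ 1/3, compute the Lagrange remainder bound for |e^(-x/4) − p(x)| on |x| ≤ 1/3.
exp(1/12)/10368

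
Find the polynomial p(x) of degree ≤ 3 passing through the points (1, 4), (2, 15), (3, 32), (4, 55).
3*x**2 + 2*x - 1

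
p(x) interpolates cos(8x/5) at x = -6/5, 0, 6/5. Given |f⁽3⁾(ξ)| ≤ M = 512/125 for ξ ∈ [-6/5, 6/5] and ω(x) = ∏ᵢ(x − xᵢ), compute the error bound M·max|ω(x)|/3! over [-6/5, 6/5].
4096*sqrt(3)/15625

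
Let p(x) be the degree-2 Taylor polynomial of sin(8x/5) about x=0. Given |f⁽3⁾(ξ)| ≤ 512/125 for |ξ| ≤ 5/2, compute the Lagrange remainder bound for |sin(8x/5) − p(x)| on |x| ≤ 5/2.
32/3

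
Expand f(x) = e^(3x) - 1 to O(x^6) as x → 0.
3*x + 9*x**2/2 + 9*x**3/2 + 27*x**4/8 + 81*x**5/40 + O(x**6)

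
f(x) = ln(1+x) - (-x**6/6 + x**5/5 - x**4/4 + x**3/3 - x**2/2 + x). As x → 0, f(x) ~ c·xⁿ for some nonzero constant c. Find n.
7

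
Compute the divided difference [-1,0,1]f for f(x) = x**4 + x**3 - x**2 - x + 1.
0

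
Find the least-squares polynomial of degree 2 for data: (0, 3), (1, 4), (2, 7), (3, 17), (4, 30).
113/35 + (-151/70)x + (31/14)x²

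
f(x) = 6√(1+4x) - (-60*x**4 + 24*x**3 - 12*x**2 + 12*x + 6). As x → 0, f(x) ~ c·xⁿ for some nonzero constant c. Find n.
5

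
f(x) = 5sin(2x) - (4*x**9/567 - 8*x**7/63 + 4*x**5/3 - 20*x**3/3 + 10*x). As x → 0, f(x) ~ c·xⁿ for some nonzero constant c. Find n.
11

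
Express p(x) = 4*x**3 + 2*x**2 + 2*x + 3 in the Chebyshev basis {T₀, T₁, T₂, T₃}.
(4)T₀ + (5)T₁ + T₂ + T₃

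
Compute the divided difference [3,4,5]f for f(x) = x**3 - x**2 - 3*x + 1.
11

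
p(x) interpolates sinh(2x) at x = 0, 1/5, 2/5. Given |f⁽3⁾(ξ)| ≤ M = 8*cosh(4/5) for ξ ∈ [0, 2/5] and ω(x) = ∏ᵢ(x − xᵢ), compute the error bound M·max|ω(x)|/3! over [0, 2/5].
8*sqrt(3)*cosh(4/5)/3375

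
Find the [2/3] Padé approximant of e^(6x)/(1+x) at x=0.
(6*x**2/5 + 9*x/5 + 1)/(-12*x**3/5 + 21*x**2/5 - 16*x/5 + 1)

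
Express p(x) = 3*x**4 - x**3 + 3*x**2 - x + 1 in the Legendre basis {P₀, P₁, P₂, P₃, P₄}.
(13/5)P₀ + (-8/5)P₁ + (26/7)P₂ + (-2/5)P₃ + (24/35)P₄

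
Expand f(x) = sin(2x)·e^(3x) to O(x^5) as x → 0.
2*x + 6*x**2 + 23*x**3/3 + 5*x**4 + O(x**5)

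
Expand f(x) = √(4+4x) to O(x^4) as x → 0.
2 + x - x**2/4 + x**3/8 + O(x**4)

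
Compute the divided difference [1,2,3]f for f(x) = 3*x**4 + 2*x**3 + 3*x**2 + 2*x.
90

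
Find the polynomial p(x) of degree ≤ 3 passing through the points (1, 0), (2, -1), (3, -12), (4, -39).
-x**3 + x**2 + 3*x - 3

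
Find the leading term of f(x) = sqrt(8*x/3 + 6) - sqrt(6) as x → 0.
2*sqrt(6)*x/9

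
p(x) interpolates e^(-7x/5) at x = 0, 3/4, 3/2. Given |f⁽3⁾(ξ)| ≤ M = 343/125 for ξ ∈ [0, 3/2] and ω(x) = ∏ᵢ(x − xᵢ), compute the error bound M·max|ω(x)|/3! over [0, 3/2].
343*sqrt(3)/8000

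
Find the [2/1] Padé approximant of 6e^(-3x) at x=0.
(9*x**2 - 12*x + 6)/(x + 1)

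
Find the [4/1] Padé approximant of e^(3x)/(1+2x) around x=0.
(5049*x**4/1400 + 117*x**3/35 + 1413*x**2/350 + 444*x/175 + 1)/(269*x/175 + 1)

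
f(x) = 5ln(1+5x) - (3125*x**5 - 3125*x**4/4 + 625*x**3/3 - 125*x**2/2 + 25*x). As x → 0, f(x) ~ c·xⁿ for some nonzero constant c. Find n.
6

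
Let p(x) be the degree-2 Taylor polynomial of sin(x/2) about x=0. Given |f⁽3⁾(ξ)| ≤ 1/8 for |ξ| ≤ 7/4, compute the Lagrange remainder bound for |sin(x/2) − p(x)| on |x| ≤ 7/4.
343/3072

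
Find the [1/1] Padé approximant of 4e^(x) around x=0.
(2*x + 4)/(1 - x/2)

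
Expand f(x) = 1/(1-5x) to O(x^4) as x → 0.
1 + 5*x + 25*x**2 + 125*x**3 + O(x**4)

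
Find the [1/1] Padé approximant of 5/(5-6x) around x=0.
1/(1 - 6*x/5)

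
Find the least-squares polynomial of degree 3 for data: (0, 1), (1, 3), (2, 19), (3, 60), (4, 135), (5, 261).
52/63 + (5/54)x + (71/126)x² + (53/27)x³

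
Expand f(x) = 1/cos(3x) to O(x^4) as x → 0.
1 + 9*x**2/2 + O(x**4)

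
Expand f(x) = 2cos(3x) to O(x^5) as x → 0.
2 - 9*x**2 + 27*x**4/4 + O(x**5)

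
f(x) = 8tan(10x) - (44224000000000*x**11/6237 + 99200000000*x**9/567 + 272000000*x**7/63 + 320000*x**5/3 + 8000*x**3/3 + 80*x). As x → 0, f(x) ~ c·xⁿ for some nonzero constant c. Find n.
13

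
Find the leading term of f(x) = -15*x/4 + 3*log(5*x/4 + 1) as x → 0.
-75*x**2/32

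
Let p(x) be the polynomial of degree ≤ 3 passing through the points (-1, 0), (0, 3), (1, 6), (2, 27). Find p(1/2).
27/8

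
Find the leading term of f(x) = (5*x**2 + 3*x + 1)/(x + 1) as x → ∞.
5*x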